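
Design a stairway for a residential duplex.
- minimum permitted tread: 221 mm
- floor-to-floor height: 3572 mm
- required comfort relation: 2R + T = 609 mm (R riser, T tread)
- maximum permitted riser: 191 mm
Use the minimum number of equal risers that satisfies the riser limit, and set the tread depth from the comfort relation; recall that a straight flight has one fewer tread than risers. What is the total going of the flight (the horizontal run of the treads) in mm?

4194 mm

3572 / 191 = 18.70, so 19 risers are needed.
R = 3572 ÷ 19 = 188 mm.
From 2R + T = 609: T = 609 − 376 = 233 mm.
Going = (19 − 1) × 233 = 4194 mm.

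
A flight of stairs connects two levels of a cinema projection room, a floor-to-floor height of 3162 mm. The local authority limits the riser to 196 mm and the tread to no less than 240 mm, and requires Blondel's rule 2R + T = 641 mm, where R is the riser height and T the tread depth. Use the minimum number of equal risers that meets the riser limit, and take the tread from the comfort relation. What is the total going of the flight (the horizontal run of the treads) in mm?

4304 mm

At most 196 each: 3162/196 = 16.13, giving 17 risers.
Riser R = 3162 / 17 = 186 mm, within the 196 mm limit.
Tread T = 641 − 2 × 186 = 269 mm (≥ 240 mm).
Going = (17 − 1) × 269 = 4304 mm.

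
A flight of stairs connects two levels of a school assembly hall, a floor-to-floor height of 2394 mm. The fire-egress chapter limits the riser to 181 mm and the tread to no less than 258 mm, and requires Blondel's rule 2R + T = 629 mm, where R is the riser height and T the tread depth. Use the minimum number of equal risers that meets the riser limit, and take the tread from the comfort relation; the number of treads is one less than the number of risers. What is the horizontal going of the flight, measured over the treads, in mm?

2394 / 181 = 13.23, so 14 risers are needed.
Riser R = 2394 / 14 = 171 mm, within the 181 mm limit.
Tread T = 629 − 2 × 171 = 287 mm (≥ 258 mm).
Going = (14 − 1) × 287 = 3731 mm.

3731 mm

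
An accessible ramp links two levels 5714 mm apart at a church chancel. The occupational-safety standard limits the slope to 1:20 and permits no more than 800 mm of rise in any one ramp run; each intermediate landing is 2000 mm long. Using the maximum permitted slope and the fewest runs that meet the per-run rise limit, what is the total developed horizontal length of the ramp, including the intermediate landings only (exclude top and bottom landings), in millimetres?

⌈5714/800⌉ = 8 ramp runs. That means 7 intermediate landings.
Horizontal run for 5714 mm of rise at 1:20 is 5714 × 20 = 114280 mm.
Intermediate landings: 7 × 2000 = 14000 mm.
Developed length = 114280 + 14000 = 128280 mm.

128280 mm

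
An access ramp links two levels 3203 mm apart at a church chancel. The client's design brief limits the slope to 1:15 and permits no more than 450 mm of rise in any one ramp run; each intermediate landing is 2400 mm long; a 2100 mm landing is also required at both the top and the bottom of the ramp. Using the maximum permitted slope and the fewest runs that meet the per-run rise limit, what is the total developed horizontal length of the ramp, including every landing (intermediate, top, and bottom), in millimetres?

⌈3203/450⌉ = 8 ramp runs. That means 7 intermediate landings.
Ramp run (horizontal) at 1:15: 3203 × 15 = 48045 mm.
Intermediate landings: 7 × 2400 = 16800 mm.
Top and bottom landings: 2 × 2100 = 4200 mm.
Total = 48045 + 16800 + 4200 = 69045 mm.

69045 mm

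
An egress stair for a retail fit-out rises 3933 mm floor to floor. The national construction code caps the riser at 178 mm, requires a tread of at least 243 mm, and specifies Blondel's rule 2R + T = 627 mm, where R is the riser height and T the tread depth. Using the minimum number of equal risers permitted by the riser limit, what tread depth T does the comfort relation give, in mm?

⌈3933/178⌉ = 23 risers.
Each riser is 3933/23 = 171 mm (≤ 178 mm).
From 2R + T = 627: T = 627 − 342 = 285 mm.

285 mm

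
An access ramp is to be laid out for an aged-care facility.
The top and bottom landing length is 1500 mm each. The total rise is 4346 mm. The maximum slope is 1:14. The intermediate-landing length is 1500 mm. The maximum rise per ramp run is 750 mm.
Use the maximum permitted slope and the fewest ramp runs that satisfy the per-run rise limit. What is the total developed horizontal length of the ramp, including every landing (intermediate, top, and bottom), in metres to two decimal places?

71.34 m

4346 / 750 = 5.795 → round up to 6 ramp runs. That means 5 intermediate landings.
Horizontal run for 4346 mm of rise at 1:14 is 4346 × 14 = 60844 mm.
5 intermediate landings contribute 5 × 1500 = 7500 mm.
Top and bottom landings: 2 × 1500 = 3000 mm.
Total = 60844 + 7500 + 3000 = 71344 mm.
= 71.34 m.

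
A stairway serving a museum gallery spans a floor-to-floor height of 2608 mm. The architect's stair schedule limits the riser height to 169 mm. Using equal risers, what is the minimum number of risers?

16 risers

2608 / 169 = 15.43, so 16 risers are needed.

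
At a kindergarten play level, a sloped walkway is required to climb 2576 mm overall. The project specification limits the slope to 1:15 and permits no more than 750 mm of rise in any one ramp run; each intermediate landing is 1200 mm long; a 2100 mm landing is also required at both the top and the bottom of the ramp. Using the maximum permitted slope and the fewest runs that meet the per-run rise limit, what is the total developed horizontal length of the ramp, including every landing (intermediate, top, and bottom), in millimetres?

2576 / 750 = 3.435 → round up to 4 ramp runs. That means 3 intermediate landings.
Horizontal run for 2576 mm of rise at 1:15 is 2576 × 15 = 38640 mm.
Intermediate landings: 3 × 1200 = 3600 mm.
Top and bottom landings: 2 × 2100 = 4200 mm.
Total = 38640 + 3600 + 4200 = 46440 mm.

46440 mm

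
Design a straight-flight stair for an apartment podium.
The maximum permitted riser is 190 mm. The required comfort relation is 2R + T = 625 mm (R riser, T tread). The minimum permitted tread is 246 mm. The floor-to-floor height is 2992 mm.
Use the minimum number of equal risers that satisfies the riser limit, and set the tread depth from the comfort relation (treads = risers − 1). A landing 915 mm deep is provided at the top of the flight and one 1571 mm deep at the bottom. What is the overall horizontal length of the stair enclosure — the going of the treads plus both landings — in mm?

6251 mm

⌈2992/190⌉ = 16 risers.
Each riser is 2992/16 = 187 mm (≤ 190 mm).
T = 625 − 2·187 = 251 mm, which satisfies the 246 mm minimum.
Going = (16 − 1) × 251 = 3765 mm.
Enclosure = 3765 + 915 + 1571 = 6251 mm.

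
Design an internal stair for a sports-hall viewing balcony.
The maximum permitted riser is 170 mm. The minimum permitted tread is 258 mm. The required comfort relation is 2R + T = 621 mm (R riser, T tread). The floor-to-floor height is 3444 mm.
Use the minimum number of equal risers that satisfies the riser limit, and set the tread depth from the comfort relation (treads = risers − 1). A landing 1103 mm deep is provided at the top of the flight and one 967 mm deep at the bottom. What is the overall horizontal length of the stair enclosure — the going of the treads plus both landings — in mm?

⌈3444/170⌉ = 21 risers.
Riser R = 3444 / 21 = 164 mm, within the 170 mm limit.
Tread T = 621 − 2 × 164 = 293 mm (≥ 258 mm).
Going = (21 − 1) × 293 = 5860 mm.
Enclosure = 5860 + 1103 + 967 = 7930 mm.

7930 mm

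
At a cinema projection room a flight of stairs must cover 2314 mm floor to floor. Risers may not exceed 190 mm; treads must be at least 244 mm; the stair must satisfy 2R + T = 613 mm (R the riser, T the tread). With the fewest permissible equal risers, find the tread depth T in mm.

2314 / 190 = 12.179 → round up to 13 risers.
Each riser is 2314/13 = 178 mm (≤ 190 mm).
Tread T = 613 − 2 × 178 = 257 mm (≥ 244 mm).

257 mm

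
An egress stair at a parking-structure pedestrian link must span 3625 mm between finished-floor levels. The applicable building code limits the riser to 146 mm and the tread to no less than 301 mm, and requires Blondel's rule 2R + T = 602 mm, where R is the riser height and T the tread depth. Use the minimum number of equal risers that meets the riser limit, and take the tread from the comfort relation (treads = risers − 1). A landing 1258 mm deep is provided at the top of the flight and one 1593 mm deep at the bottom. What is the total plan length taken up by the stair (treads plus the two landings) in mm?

10339 mm

3625 / 146 = 24.829 → round up to 25 risers.
R = 3625 ÷ 25 = 145 mm.
T = 602 − 2·145 = 312 mm, which satisfies the 301 mm minimum.
25 risers give 24 treads; going = 24 × 312 = 7488 mm.
Add landings: 7488 + 1258 + 1593 = 10339 mm.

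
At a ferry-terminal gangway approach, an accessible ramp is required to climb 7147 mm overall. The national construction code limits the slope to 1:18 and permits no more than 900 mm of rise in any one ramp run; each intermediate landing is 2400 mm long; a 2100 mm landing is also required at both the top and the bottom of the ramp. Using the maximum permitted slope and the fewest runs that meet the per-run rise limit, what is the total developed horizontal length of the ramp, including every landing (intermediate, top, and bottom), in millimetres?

149646 mm

⌈7147/900⌉ = 8 ramp runs. That means 7 intermediate landings.
Horizontal run for 7147 mm of rise at 1:18 is 7147 × 18 = 128646 mm.
7 intermediate landings contribute 7 × 2400 = 16800 mm.
Top and bottom landings: 2 × 2100 = 4200 mm.
Total = 128646 + 16800 + 4200 = 149646 mm.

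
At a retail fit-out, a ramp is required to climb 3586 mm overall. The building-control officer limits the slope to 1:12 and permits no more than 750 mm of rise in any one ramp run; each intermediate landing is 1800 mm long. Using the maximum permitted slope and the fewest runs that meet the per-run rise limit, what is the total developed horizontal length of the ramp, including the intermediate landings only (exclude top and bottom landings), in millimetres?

3586 / 750 = 4.78, so 5 ramp runs are needed. That means 4 intermediate landings.
Ramp run (horizontal) at 1:12: 3586 × 12 = 43032 mm.
Intermediate landings: 4 × 1800 = 7200 mm.
Total developed length = 43032 + 7200 = 50232 mm.

50232 mm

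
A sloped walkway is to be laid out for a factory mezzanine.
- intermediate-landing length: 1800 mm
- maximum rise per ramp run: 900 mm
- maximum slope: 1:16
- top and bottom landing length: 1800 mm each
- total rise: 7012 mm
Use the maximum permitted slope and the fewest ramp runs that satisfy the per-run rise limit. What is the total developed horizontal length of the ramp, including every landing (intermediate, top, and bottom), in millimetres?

7012 / 900 = 7.791 → round up to 8 ramp runs. That means 7 intermediate landings.
Horizontal run for 7012 mm of rise at 1:16 is 7012 × 16 = 112192 mm.
7 intermediate landings contribute 7 × 1800 = 12600 mm.
Top and bottom landings: 2 × 1800 = 3600 mm.
Total = 112192 + 12600 + 3600 = 128392 mm.

128392 mm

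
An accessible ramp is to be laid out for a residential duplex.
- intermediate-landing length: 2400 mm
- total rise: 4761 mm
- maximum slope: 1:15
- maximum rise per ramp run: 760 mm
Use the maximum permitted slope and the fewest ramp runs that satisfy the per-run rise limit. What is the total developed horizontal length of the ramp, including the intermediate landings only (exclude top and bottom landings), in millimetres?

4761 / 760 = 6.26, so 7 ramp runs are needed. That means 6 intermediate landings.
Horizontal run for 4761 mm of rise at 1:15 is 4761 × 15 = 71415 mm.
6 intermediate landings contribute 6 × 2400 = 14400 mm.
Total developed length = 71415 + 14400 = 85815 mm.

85815 mm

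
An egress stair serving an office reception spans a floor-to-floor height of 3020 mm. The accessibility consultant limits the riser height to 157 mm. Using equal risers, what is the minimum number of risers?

20 risers

3020 / 157 = 19.24, so 20 risers are needed.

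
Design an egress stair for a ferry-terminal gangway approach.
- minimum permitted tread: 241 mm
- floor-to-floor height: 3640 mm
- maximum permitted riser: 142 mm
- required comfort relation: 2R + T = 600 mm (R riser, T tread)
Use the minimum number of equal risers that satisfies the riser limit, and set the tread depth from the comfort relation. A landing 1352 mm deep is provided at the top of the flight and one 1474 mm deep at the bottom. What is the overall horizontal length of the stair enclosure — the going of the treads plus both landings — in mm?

At most 142 each: 3640/142 = 25.63, giving 26 risers.
Each riser is 3640/26 = 140 mm (≤ 142 mm).
From 2R + T = 600: T = 600 − 280 = 320 mm.
26 risers give 25 treads; going = 25 × 320 = 8000 mm.
Add landings: 8000 + 1352 + 1474 = 10826 mm.

10826 mm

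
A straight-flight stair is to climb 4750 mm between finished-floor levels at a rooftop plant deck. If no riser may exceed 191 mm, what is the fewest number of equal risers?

4750 / 191 = 24.87, so 25 risers are needed.

25 risers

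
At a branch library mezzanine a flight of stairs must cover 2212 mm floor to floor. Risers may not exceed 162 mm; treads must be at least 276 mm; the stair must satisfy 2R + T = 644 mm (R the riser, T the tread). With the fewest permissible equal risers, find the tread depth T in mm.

⌈2212/162⌉ = 14 risers.
Riser R = 2212 / 14 = 158 mm, within the 162 mm limit.
From 2R + T = 644: T = 644 − 316 = 328 mm.

328 mm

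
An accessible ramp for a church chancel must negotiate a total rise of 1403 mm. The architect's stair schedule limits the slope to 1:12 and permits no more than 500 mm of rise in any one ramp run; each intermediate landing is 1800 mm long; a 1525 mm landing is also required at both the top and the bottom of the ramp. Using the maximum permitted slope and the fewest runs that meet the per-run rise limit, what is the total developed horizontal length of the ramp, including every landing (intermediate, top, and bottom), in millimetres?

1403 / 500 = 2.806 → round up to 3 ramp runs. That means 2 intermediate landings.
Horizontal run for 1403 mm of rise at 1:12 is 1403 × 12 = 16836 mm.
2 intermediate landings contribute 2 × 1800 = 3600 mm.
Top and bottom landings: 2 × 1525 = 3050 mm.
Total = 16836 + 3600 + 3050 = 23486 mm.

23486 mm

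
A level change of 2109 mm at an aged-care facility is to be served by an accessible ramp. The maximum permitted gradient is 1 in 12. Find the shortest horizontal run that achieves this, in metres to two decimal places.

Run = rise × 12 = 2109 × 12 = 25308 mm.
25308 mm = 25.31 m.

25.31 m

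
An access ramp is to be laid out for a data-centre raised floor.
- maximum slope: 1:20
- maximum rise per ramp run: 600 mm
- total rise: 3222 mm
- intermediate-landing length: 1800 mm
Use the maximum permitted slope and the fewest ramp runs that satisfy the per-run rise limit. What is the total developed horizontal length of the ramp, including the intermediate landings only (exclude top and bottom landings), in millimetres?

73440 mm

At most 600 each: 3222/600 = 5.37, giving 6 ramp runs. That means 5 intermediate landings.
Horizontal run for 3222 mm of rise at 1:20 is 3222 × 20 = 64440 mm.
Intermediate landings: 5 × 1800 = 9000 mm.
Total developed length = 64440 + 9000 = 73440 mm.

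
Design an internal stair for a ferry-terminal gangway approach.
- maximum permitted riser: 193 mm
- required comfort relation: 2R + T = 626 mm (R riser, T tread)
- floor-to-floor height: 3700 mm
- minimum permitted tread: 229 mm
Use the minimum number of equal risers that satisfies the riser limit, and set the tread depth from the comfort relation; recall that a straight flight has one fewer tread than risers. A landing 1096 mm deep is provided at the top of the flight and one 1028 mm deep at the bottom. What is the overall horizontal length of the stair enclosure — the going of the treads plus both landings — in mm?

6988 mm

At most 193 each: 3700/193 = 19.17, giving 20 risers.
Riser R = 3700 / 20 = 185 mm, within the 193 mm limit.
T = 626 − 2·185 = 256 mm, which satisfies the 229 mm minimum.
Going = (20 − 1) × 256 = 4864 mm.
Add landings: 4864 + 1096 + 1028 = 6988 mm.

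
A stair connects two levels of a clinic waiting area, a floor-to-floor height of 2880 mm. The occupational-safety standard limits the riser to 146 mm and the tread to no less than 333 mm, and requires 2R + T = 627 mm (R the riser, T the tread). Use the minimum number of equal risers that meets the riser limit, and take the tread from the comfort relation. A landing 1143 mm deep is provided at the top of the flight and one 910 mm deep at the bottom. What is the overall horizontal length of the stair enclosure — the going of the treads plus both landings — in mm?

2880 / 146 = 19.73, so 20 risers are needed.
Each riser is 2880/20 = 144 mm (≤ 146 mm).
From 2R + T = 627: T = 627 − 288 = 339 mm.
20 risers give 19 treads; going = 19 × 339 = 6441 mm.
Add landings: 6441 + 1143 + 910 = 8494 mm.

8494 mm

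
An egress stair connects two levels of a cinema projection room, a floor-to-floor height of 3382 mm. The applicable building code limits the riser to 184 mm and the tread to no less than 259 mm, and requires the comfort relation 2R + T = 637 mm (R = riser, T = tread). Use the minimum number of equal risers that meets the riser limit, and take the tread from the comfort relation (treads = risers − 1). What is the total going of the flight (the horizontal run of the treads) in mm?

5058 mm

3382 / 184 = 18.380 → round up to 19 risers.
Riser R = 3382 / 19 = 178 mm, within the 184 mm limit.
Tread T = 637 − 2 × 178 = 281 mm (≥ 259 mm).
Treads = 19 − 1 = 18; going = 18 × 281 = 5058 mm.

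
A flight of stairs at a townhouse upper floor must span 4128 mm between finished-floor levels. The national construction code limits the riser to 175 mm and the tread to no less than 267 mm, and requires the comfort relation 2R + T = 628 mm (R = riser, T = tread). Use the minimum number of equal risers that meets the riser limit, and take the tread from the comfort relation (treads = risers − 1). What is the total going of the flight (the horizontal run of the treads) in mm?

6532 mm

At most 175 each: 4128/175 = 23.59, giving 24 risers.
Each riser is 4128/24 = 172 mm (≤ 175 mm).
Tread T = 628 − 2 × 172 = 284 mm (≥ 267 mm).
24 risers give 23 treads; going = 23 × 284 = 6532 mm.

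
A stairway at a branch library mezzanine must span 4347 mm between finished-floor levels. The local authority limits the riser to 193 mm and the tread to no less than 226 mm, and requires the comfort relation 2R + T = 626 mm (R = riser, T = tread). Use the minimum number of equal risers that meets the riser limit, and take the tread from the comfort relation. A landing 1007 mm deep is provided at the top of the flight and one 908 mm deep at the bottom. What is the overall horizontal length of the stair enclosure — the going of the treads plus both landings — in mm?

7371 mm

⌈4347/193⌉ = 23 risers.
R = 4347 ÷ 23 = 189 mm.
Tread T = 626 − 2 × 189 = 248 mm (≥ 226 mm).
23 risers give 22 treads; going = 22 × 248 = 5456 mm.
Add landings: 5456 + 1007 + 908 = 7371 mm.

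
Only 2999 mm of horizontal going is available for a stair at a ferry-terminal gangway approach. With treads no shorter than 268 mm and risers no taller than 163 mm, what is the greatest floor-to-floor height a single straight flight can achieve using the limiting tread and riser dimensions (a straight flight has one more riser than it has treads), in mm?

1956 mm

2999 / 268 = 11.19, so 11 treads fit.
Risers = treads + 1 = 12.
Maximum height = 12 × 163 = 1956 mm.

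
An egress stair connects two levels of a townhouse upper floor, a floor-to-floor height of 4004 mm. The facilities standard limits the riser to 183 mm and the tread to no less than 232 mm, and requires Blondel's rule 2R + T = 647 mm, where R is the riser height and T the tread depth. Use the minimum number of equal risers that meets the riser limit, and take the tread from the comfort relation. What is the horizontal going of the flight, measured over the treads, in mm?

At most 183 each: 4004/183 = 21.88, giving 22 risers.
Riser R = 4004 / 22 = 182 mm, within the 183 mm limit.
T = 647 − 2·182 = 283 mm, which satisfies the 232 mm minimum.
Treads = 22 − 1 = 21; going = 21 × 283 = 5943 mm.

5943 mm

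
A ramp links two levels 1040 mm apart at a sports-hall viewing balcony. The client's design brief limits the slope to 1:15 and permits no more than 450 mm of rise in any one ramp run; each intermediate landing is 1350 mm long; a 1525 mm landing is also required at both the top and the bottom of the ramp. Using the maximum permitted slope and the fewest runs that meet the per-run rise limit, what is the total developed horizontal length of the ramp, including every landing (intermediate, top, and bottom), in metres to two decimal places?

1040 / 450 = 2.311 → round up to 3 ramp runs. That means 2 intermediate landings.
Horizontal run for 1040 mm of rise at 1:15 is 1040 × 15 = 15600 mm.
Intermediate landings: 2 × 1350 = 2700 mm.
Top and bottom landings: 2 × 1525 = 3050 mm.
Total = 15600 + 2700 + 3050 = 21350 mm.
= 21.35 m.

21.35 m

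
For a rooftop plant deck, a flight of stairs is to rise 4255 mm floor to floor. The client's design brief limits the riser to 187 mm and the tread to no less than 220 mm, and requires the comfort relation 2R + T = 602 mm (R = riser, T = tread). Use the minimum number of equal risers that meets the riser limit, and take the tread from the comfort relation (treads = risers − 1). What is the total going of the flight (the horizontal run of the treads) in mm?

⌈4255/187⌉ = 23 risers.
R = 4255 ÷ 23 = 185 mm.
From 2R + T = 602: T = 602 − 370 = 232 mm.
23 risers give 22 treads; going = 22 × 232 = 5104 mm.

5104 mm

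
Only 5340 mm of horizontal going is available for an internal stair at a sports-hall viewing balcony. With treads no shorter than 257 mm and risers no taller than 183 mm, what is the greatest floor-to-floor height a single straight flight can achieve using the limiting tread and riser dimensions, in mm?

3843 mm

Treads that fit: ⌊5340 / 257⌋ = 20.
Risers = treads + 1 = 21.
Maximum height = 21 × 183 = 3843 mm.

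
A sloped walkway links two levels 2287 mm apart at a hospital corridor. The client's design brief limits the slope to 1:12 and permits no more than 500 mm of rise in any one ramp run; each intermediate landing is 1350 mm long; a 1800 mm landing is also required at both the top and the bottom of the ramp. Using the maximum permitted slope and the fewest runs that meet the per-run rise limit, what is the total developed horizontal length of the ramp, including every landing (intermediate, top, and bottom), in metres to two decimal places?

⌈2287/500⌉ = 5 ramp runs. That means 4 intermediate landings.
Ramp run (horizontal) at 1:12: 2287 × 12 = 27444 mm.
Intermediate landings: 4 × 1350 = 5400 mm.
Top and bottom landings: 2 × 1800 = 3600 mm.
Total = 27444 + 5400 + 3600 = 36444 mm.
= 36.44 m.

36.44 m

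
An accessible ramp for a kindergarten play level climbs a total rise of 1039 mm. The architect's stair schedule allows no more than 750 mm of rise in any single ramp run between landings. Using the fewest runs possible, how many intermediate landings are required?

1 intermediate landings

⌈1039/750⌉ = 2 ramp runs.
2 runs are separated by 1 intermediate landings.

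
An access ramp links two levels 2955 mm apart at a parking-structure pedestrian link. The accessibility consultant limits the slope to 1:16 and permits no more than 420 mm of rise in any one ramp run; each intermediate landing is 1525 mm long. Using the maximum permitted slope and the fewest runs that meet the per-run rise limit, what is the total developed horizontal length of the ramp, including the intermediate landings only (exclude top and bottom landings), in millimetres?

2955 / 420 = 7.04, so 8 ramp runs are needed. That means 7 intermediate landings.
Horizontal run for 2955 mm of rise at 1:16 is 2955 × 16 = 47280 mm.
7 intermediate landings contribute 7 × 1525 = 10675 mm.
Developed length = 47280 + 10675 = 57955 mm.

57955 mm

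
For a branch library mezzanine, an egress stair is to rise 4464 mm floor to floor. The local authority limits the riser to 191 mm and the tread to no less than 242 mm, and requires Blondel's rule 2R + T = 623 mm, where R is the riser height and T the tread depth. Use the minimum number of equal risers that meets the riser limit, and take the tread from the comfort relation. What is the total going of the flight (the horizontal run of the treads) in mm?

⌈4464/191⌉ = 24 risers.
Each riser is 4464/24 = 186 mm (≤ 191 mm).
From 2R + T = 623: T = 623 − 372 = 251 mm.
Going = (24 − 1) × 251 = 5773 mm.

5773 mm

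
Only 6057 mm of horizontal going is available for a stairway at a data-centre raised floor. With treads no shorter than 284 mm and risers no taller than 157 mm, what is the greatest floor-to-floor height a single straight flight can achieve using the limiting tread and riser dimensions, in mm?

3454 mm

6057 / 284 = 21.33, so 21 treads fit.
Risers = treads + 1 = 22.
Maximum height = 22 × 157 = 3454 mm.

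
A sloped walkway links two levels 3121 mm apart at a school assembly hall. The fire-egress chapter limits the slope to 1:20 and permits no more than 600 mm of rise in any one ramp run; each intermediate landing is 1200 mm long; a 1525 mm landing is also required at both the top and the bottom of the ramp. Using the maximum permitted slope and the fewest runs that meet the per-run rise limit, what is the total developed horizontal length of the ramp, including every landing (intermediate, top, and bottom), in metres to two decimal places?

At most 600 each: 3121/600 = 5.20, giving 6 ramp runs. That means 5 intermediate landings.
Ramp run (horizontal) at 1:20: 3121 × 20 = 62420 mm.
Intermediate landings: 5 × 1200 = 6000 mm.
Top and bottom landings: 2 × 1525 = 3050 mm.
Total = 62420 + 6000 + 3050 = 71470 mm.
= 71.47 m.

71.47 m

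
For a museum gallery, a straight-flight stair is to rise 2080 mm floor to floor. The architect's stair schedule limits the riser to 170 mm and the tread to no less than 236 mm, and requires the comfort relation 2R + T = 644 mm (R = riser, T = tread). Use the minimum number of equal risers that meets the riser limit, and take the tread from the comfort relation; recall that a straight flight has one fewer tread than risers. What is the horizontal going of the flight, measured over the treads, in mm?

3888 mm

2080 / 170 = 12.24, so 13 risers are needed.
Each riser is 2080/13 = 160 mm (≤ 170 mm).
T = 644 − 2·160 = 324 mm, which satisfies the 236 mm minimum.
13 risers give 12 treads; going = 12 × 324 = 3888 mm.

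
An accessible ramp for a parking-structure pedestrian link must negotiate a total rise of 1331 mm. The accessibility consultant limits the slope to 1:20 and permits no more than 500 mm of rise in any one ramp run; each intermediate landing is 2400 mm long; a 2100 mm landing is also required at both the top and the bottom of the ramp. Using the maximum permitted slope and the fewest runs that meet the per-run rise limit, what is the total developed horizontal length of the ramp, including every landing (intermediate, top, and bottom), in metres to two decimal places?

⌈1331/500⌉ = 3 ramp runs. That means 2 intermediate landings.
Ramp run (horizontal) at 1:20: 1331 × 20 = 26620 mm.
Intermediate landings: 2 × 2400 = 4800 mm.
Top and bottom landings: 2 × 2100 = 4200 mm.
Total = 26620 + 4800 + 4200 = 35620 mm.
= 35.62 m.

35.62 m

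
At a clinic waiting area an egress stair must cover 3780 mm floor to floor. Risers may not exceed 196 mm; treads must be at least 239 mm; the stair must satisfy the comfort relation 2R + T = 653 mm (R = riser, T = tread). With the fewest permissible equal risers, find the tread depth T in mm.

⌈3780/196⌉ = 20 risers.
R = 3780 ÷ 20 = 189 mm.
Tread T = 653 − 2 × 189 = 275 mm (≥ 239 mm).

275 mm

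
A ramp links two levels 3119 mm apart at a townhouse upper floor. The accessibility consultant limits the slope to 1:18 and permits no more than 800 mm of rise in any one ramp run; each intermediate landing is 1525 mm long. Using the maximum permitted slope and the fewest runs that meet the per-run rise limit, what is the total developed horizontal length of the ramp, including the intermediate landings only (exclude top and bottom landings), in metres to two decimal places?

60.72 m

At most 800 each: 3119/800 = 3.90, giving 4 ramp runs. That means 3 intermediate landings.
Ramp run (horizontal) at 1:18: 3119 × 18 = 56142 mm.
Intermediate landings: 3 × 1525 = 4575 mm.
Developed length = 56142 + 4575 = 60717 mm.
= 60.72 m.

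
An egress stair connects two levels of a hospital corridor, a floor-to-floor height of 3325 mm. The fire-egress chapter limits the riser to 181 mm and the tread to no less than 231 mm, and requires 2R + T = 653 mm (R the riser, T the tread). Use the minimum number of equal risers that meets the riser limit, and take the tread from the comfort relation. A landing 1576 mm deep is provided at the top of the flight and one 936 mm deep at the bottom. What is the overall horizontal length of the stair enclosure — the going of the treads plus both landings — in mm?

At most 181 each: 3325/181 = 18.37, giving 19 risers.
Riser R = 3325 / 19 = 175 mm, within the 181 mm limit.
From 2R + T = 653: T = 653 − 350 = 303 mm.
Going = (19 − 1) × 303 = 5454 mm.
Add landings: 5454 + 1576 + 936 = 7966 mm.

7966 mm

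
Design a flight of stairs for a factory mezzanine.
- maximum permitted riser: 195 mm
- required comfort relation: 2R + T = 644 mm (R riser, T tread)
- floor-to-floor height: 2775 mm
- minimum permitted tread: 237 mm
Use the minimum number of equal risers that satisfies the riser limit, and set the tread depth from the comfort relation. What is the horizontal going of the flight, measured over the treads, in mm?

⌈2775/195⌉ = 15 risers.
R = 2775 ÷ 15 = 185 mm.
T = 644 − 2·185 = 274 mm, which satisfies the 237 mm minimum.
15 risers give 14 treads; going = 14 × 274 = 3836 mm.

3836 mm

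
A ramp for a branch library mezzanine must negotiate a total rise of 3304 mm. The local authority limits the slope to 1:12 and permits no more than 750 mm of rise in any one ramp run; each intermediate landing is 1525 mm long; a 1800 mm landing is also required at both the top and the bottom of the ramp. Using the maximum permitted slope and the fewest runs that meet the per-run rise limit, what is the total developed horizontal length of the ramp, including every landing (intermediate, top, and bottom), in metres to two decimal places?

At most 750 each: 3304/750 = 4.41, giving 5 ramp runs. That means 4 intermediate landings.
Horizontal run for 3304 mm of rise at 1:12 is 3304 × 12 = 39648 mm.
4 intermediate landings contribute 4 × 1525 = 6100 mm.
Top and bottom landings: 2 × 1800 = 3600 mm.
Total = 39648 + 6100 + 3600 = 49348 mm.
= 49.35 m.

49.35 m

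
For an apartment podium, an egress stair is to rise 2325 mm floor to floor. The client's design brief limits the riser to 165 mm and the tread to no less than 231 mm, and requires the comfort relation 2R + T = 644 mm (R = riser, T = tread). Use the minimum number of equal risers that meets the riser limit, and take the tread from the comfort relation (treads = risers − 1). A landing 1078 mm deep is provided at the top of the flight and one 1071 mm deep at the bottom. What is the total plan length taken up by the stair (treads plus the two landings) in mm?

⌈2325/165⌉ = 15 risers.
Each riser is 2325/15 = 155 mm (≤ 165 mm).
From 2R + T = 644: T = 644 − 310 = 334 mm.
15 risers give 14 treads; going = 14 × 334 = 4676 mm.
Enclosure = 4676 + 1078 + 1071 = 6825 mm.

6825 mm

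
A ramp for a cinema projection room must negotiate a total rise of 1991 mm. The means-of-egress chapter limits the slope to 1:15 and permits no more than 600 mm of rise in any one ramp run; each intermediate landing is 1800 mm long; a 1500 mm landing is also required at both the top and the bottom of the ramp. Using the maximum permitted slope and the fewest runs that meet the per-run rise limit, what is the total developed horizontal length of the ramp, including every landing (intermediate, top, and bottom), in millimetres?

38265 mm

At most 600 each: 1991/600 = 3.32, giving 4 ramp runs. That means 3 intermediate landings.
Horizontal run for 1991 mm of rise at 1:15 is 1991 × 15 = 29865 mm.
3 intermediate landings contribute 3 × 1800 = 5400 mm.
Top and bottom landings: 2 × 1500 = 3000 mm.
Total = 29865 + 5400 + 3000 = 38265 mm.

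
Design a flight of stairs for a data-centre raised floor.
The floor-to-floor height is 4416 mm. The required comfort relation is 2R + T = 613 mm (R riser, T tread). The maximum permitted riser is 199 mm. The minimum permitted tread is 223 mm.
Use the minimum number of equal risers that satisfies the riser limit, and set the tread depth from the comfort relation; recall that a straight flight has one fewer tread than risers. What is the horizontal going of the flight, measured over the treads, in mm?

4416 / 199 = 22.191 → round up to 23 risers.
Each riser is 4416/23 = 192 mm (≤ 199 mm).
From 2R + T = 613: T = 613 − 384 = 229 mm.
Treads = 23 − 1 = 22; going = 22 × 229 = 5038 mm.

5038 mm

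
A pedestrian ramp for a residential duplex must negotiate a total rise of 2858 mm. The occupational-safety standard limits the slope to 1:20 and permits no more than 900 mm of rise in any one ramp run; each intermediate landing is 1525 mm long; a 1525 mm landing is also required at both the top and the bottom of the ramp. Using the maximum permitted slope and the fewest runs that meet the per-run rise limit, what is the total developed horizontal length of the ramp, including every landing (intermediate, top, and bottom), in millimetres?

64785 mm

⌈2858/900⌉ = 4 ramp runs. That means 3 intermediate landings.
Horizontal run for 2858 mm of rise at 1:20 is 2858 × 20 = 57160 mm.
Intermediate landings: 3 × 1525 = 4575 mm.
Top and bottom landings: 2 × 1525 = 3050 mm.
Total = 57160 + 4575 + 3050 = 64785 mm.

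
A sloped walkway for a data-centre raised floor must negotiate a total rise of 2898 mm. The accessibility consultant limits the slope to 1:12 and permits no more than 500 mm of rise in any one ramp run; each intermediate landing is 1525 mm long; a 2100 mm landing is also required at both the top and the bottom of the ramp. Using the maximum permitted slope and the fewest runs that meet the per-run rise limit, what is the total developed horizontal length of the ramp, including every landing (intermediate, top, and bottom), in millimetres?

At most 500 each: 2898/500 = 5.80, giving 6 ramp runs. That means 5 intermediate landings.
Horizontal run for 2898 mm of rise at 1:12 is 2898 × 12 = 34776 mm.
Intermediate landings: 5 × 1525 = 7625 mm.
Top and bottom landings: 2 × 2100 = 4200 mm.
Total = 34776 + 7625 + 4200 = 46601 mm.

46601 mm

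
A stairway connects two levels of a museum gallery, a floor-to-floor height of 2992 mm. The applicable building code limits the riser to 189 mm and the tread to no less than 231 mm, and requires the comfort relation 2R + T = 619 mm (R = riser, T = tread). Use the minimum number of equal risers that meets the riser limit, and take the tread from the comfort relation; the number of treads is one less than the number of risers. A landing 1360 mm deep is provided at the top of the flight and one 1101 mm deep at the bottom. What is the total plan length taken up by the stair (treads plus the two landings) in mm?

6136 mm

⌈2992/189⌉ = 16 risers.
Riser R = 2992 / 16 = 187 mm, within the 189 mm limit.
Tread T = 619 − 2 × 187 = 245 mm (≥ 231 mm).
Going = (16 − 1) × 245 = 3675 mm.
Enclosure = 3675 + 1360 + 1101 = 6136 mm.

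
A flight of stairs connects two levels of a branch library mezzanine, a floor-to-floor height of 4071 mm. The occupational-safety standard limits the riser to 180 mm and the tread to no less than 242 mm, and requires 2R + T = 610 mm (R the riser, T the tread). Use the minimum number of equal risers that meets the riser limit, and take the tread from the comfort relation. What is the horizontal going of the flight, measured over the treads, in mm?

At most 180 each: 4071/180 = 22.62, giving 23 risers.
R = 4071 ÷ 23 = 177 mm.
Tread T = 610 − 2 × 177 = 256 mm (≥ 242 mm).
Treads = 23 − 1 = 22; going = 22 × 256 = 5632 mm.

5632 mm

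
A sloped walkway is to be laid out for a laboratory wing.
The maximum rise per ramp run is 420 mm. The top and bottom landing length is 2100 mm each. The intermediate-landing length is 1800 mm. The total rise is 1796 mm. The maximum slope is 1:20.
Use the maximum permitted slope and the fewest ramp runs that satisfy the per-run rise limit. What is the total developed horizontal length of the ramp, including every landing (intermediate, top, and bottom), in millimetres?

1796 / 420 = 4.276 → round up to 5 ramp runs. That means 4 intermediate landings.
Horizontal run for 1796 mm of rise at 1:20 is 1796 × 20 = 35920 mm.
4 intermediate landings contribute 4 × 1800 = 7200 mm.
Top and bottom landings: 2 × 2100 = 4200 mm.
Total = 35920 + 7200 + 4200 = 47320 mm.

47320 mm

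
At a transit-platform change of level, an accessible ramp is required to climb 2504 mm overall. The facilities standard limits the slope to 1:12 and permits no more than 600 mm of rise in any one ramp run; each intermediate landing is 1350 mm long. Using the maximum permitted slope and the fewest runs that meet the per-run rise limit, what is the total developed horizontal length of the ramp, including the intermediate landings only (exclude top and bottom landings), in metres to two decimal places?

⌈2504/600⌉ = 5 ramp runs. That means 4 intermediate landings.
Horizontal run for 2504 mm of rise at 1:12 is 2504 × 12 = 30048 mm.
4 intermediate landings contribute 4 × 1350 = 5400 mm.
Total developed length = 30048 + 5400 = 35448 mm.
= 35.45 m.

35.45 m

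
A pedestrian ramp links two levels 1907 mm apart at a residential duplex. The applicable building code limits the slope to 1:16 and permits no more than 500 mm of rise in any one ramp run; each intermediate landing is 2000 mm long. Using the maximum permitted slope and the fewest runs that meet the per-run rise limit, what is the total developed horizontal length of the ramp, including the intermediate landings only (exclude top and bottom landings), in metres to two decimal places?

1907 / 500 = 3.814 → round up to 4 ramp runs. That means 3 intermediate landings.
Ramp run (horizontal) at 1:16: 1907 × 16 = 30512 mm.
3 intermediate landings contribute 3 × 2000 = 6000 mm.
Total developed length = 30512 + 6000 = 36512 mm.
= 36.51 m.

36.51 m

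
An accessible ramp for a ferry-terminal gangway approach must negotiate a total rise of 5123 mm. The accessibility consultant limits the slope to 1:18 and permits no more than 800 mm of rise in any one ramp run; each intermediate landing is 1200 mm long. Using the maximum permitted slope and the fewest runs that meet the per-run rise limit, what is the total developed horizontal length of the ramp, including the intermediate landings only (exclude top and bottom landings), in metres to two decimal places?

At most 800 each: 5123/800 = 6.40, giving 7 ramp runs. That means 6 intermediate landings.
Ramp run (horizontal) at 1:18: 5123 × 18 = 92214 mm.
Intermediate landings: 6 × 1200 = 7200 mm.
Total developed length = 92214 + 7200 = 99414 mm.
= 99.41 m.

99.41 m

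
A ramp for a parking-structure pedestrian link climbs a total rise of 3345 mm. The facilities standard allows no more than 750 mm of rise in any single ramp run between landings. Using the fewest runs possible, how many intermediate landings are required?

⌈3345/750⌉ = 5 ramp runs.
5 runs are separated by 4 intermediate landings.

4 intermediate landings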